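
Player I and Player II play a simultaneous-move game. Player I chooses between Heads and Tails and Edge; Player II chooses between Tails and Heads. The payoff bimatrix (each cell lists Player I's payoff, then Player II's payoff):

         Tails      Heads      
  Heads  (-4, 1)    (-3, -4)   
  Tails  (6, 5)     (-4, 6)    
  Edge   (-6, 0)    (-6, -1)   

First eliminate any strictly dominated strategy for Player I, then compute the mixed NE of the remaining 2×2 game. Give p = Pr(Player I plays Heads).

Player I's strategy Edge is strictly dominated by Heads: -4 > -6 and -3 > -6. Eliminate Edge.
In a mixed equilibrium Player II is indifferent between Tails and Heads; this condition fixes p.
  Player II's payoff to Tails: p·1 + (1−p)·5 = -4p + 5
  Player II's payoff to Heads: p·(-4) + (1−p)·6 = -10p + 6
  -4p + 5 = -10p + 6  ⇒  6p = 1  ⇒  p = 1/6.

p = 1/6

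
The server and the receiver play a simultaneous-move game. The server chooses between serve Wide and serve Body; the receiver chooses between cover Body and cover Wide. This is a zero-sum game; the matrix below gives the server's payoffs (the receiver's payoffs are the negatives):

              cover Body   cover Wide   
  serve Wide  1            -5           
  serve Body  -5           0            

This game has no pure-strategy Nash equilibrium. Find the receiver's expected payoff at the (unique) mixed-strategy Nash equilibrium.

The server's mix must leave the receiver indifferent between cover Body and cover Wide.
  the receiver's payoff from cover Body: p·(-1) + (1−p)·5 = -6p + 5
  the receiver's payoff from cover Wide: p·5 + (1−p)·0 = 5p
  -6p + 5 = 5p  ⇒  -11p = -5  ⇒  p = 5/11.
At equilibrium the receiver is indifferent across columns, so the receiver's payoff equals the payoff from cover Body: (5/11)·(-1) + (6/11)·5 = 25/11.

25/11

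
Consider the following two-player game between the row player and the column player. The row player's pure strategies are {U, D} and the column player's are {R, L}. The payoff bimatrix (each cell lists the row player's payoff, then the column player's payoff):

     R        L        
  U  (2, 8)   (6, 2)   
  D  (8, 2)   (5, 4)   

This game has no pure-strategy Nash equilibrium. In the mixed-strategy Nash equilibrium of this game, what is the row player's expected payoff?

The column player's mix must leave the row player indifferent between U and D.
  the row player's payoff from U: q·2 + (1−q)·6 = -4q + 6
  the row player's payoff from D: q·8 + (1−q)·5 = 3q + 5
  -4q + 6 = 3q + 5  ⇒  -7q = -1  ⇒  q = 1/7.
At equilibrium the row player is indifferent across rows, so the row player's payoff equals the payoff from U: (1/7)·2 + (6/7)·6 = 38/7.

38/7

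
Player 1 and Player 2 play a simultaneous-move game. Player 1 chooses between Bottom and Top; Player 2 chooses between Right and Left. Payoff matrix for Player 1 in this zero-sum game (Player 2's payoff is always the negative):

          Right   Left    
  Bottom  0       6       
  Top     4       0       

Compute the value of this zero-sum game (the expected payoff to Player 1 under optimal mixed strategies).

v = 12/5

Player 1's indifference between Bottom and Top determines Player 2's mixing probability q:
  Player 1's expected payoff from Bottom: q·0 + (1−q)·6 = -6q + 6
  Player 1's expected payoff from Top: q·4 + (1−q)·0 = 4q
  -6q + 6 = 4q  ⇒  -10q = -6  ⇒  q = 3/5.
The value is Player 1's expected payoff against this mix (using Bottom): (3/5)·0 + (2/5)·6 = 12/5.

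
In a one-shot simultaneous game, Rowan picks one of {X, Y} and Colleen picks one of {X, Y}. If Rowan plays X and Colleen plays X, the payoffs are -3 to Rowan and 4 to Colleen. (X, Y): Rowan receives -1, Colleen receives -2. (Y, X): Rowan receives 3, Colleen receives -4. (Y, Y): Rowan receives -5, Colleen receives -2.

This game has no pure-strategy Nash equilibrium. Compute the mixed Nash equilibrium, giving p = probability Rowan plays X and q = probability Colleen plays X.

Set Colleen's expected payoff from X equal to that from Y:
  Colleen's payoff from X: p·4 + (1−p)·(-4) = 8p - 4
  Colleen's payoff from Y: p·(-2) + (1−p)·(-2) = -2
  8p - 4 = -2  ⇒  8p = 2  ⇒  p = 1/4.
Set Rowan's expected payoff from X equal to that from Y:
  Rowan's payoff to X: q·(-3) + (1−q)·(-1) = -2q - 1
  Rowan's payoff to Y: q·3 + (1−q)·(-5) = 8q - 5
  -2q - 1 = 8q - 5  ⇒  -10q = -4  ⇒  q = 2/5.

p = 1/4, q = 2/5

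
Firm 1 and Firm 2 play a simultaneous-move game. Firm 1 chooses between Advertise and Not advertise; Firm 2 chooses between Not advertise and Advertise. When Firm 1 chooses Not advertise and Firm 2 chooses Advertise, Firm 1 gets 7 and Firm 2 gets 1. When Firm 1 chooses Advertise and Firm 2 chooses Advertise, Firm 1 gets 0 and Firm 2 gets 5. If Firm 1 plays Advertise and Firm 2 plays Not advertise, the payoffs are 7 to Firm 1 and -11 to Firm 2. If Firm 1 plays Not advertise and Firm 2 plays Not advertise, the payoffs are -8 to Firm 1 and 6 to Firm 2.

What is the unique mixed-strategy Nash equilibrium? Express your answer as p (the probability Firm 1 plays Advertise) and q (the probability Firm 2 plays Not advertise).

p = 5/21, q = 7/22

Firm 1's mix must leave Firm 2 indifferent between Not advertise and Advertise.
  Firm 2's payoff from Not advertise: p·(-11) + (1−p)·6 = -17p + 6
  Firm 2's payoff from Advertise: p·5 + (1−p)·1 = 4p + 1
  -17p + 6 = 4p + 1  ⇒  -21p = -5  ⇒  p = 5/21.
Set Firm 1's expected payoff from Advertise equal to that from Not advertise:
  Firm 1's payoff from Advertise: q·7 + (1−q)·0 = 7q
  Firm 1's payoff from Not advertise: q·(-8) + (1−q)·7 = -15q + 7
  7q = -15q + 7  ⇒  22q = 7  ⇒  q = 7/22.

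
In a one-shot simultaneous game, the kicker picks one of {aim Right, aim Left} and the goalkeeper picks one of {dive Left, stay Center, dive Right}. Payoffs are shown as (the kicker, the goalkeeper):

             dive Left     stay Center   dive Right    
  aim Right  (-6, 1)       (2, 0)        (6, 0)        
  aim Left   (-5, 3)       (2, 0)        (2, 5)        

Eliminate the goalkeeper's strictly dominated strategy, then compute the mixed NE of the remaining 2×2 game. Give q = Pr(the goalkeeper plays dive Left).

The goalkeeper's strategy stay Center is strictly dominated by dive Left: 1 > 0 and 3 > 0. Eliminate stay Center.
The goalkeeper's mix must leave the kicker indifferent between aim Right and aim Left.
  the kicker's payoff to aim Right: q·(-6) + (1−q)·6 = -12q + 6
  the kicker's payoff to aim Left: q·(-5) + (1−q)·2 = -7q + 2
  -12q + 6 = -7q + 2  ⇒  -5q = -4  ⇒  q = 4/5.

q = 4/5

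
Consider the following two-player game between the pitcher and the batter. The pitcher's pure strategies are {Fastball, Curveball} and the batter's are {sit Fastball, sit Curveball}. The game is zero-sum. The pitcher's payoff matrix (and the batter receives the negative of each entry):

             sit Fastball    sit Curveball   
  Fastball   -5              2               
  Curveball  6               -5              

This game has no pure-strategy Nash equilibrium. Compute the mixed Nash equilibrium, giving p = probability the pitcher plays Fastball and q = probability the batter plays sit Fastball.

p = 11/18, q = 7/18

The pitcher's mix must leave the batter indifferent between sit Fastball and sit Curveball.
  the batter's expected payoff from sit Fastball: p·5 + (1−p)·(-6) = 11p - 6
  the batter's expected payoff from sit Curveball: p·(-2) + (1−p)·5 = -7p + 5
  11p - 6 = -7p + 5  ⇒  18p = 11  ⇒  p = 11/18.
Set the pitcher's expected payoff from Fastball equal to that from Curveball:
  the pitcher's payoff to Fastball: q·(-5) + (1−q)·2 = -7q + 2
  the pitcher's payoff to Curveball: q·6 + (1−q)·(-5) = 11q - 5
  -7q + 2 = 11q - 5  ⇒  -18q = -7  ⇒  q = 7/18.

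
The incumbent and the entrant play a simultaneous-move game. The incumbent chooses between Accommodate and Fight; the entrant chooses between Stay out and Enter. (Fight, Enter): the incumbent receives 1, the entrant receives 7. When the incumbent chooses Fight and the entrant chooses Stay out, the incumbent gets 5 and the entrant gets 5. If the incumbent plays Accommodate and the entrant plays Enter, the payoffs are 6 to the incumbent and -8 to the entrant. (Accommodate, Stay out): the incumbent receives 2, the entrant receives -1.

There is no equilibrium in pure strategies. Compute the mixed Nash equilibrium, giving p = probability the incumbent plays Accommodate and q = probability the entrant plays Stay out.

p = 2/9, q = 5/8

The incumbent's mix must leave the entrant indifferent between Stay out and Enter.
  the entrant's payoff to Stay out: p·(-1) + (1−p)·5 = -6p + 5
  the entrant's payoff to Enter: p·(-8) + (1−p)·7 = -15p + 7
  -6p + 5 = -15p + 7  ⇒  9p = 2  ⇒  p = 2/9.
For the incumbent to be willing to mix, the incumbent must be indifferent between Accommodate and Fight, which pins down the entrant's mix.
  the incumbent's payoff to Accommodate: q·2 + (1−q)·6 = -4q + 6
  the incumbent's payoff to Fight: q·5 + (1−q)·1 = 4q + 1
  -4q + 6 = 4q + 1  ⇒  -8q = -5  ⇒  q = 5/8.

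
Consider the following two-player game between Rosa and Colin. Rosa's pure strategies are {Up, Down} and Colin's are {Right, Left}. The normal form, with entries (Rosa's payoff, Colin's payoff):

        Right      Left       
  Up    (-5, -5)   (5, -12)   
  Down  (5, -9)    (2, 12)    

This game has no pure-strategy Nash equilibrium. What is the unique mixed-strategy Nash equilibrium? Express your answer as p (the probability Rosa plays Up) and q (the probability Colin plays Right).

p = 3/4, q = 3/13

For Colin to be willing to mix, Colin must be indifferent between Right and Left, which pins down Rosa's mix.
  Colin's payoff to Right: p·(-5) + (1−p)·(-9) = 4p - 9
  Colin's payoff to Left: p·(-12) + (1−p)·12 = -24p + 12
  4p - 9 = -24p + 12  ⇒  28p = 21  ⇒  p = 3/4.
Colin's mix must leave Rosa indifferent between Up and Down.
  Rosa's payoff from Up: q·(-5) + (1−q)·5 = -10q + 5
  Rosa's payoff from Down: q·5 + (1−q)·2 = 3q + 2
  -10q + 5 = 3q + 2  ⇒  -13q = -3  ⇒  q = 3/13.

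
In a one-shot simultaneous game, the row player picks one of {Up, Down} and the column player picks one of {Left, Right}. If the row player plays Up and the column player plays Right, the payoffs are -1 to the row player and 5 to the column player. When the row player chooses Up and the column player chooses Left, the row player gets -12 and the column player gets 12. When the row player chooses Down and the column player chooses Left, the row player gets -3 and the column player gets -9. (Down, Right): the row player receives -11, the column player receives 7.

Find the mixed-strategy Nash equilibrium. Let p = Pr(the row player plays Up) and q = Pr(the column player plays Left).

The row player's mix must leave the column player indifferent between Left and Right.
  the column player's payoff to Left: p·12 + (1−p)·(-9) = 21p - 9
  the column player's payoff to Right: p·5 + (1−p)·7 = -2p + 7
  21p - 9 = -2p + 7  ⇒  23p = 16  ⇒  p = 16/23.
The row player's indifference between Up and Down determines the column player's mixing probability q:
  the row player's payoff from Up: q·(-12) + (1−q)·(-1) = -11q - 1
  the row player's payoff from Down: q·(-3) + (1−q)·(-11) = 8q - 11
  -11q - 1 = 8q - 11  ⇒  -19q = -10  ⇒  q = 10/19.

p = 16/23, q = 10/19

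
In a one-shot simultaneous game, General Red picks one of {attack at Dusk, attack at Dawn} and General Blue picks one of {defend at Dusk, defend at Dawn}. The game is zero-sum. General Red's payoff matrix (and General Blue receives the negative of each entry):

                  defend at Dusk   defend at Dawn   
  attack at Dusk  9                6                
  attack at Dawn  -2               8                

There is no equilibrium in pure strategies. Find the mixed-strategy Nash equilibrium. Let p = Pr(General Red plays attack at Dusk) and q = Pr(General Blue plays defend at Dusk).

General Blue's indifference between defend at Dusk and defend at Dawn determines General Red's mixing probability p:
  General Blue's payoff to defend at Dusk: p·(-9) + (1−p)·2 = -11p + 2
  General Blue's payoff to defend at Dawn: p·(-6) + (1−p)·(-8) = 2p - 8
  -11p + 2 = 2p - 8  ⇒  -13p = -10  ⇒  p = 10/13.
General Blue's mix must leave General Red indifferent between attack at Dusk and attack at Dawn.
  General Red's expected payoff from attack at Dusk: q·9 + (1−q)·6 = 3q + 6
  General Red's expected payoff from attack at Dawn: q·(-2) + (1−q)·8 = -10q + 8
  3q + 6 = -10q + 8  ⇒  13q = 2  ⇒  q = 2/13.

p = 10/13, q = 2/13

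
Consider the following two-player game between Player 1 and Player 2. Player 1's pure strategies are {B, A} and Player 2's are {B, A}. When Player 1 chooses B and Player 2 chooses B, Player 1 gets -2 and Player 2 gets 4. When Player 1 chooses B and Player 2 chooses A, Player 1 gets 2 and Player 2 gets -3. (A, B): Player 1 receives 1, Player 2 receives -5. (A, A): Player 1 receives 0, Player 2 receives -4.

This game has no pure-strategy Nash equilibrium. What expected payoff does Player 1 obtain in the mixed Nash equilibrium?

For Player 1 to be willing to mix, Player 1 must be indifferent between B and A, which pins down Player 2's mix.
  Player 1's expected payoff from B: q·(-2) + (1−q)·2 = -4q + 2
  Player 1's expected payoff from A: q·1 + (1−q)·0 = q
  -4q + 2 = q  ⇒  -5q = -2  ⇒  q = 2/5.
At equilibrium Player 1 is indifferent across rows, so Player 1's payoff equals the payoff from B: (2/5)·(-2) + (3/5)·2 = 2/5.

2/5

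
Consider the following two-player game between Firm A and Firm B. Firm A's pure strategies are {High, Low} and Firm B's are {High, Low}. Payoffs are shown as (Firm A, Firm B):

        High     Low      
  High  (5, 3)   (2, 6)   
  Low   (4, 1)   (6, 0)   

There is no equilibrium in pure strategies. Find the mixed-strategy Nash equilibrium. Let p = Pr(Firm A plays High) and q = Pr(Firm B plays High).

p = 1/4, q = 4/5

Set Firm B's expected payoff from High equal to that from Low:
  Firm B's expected payoff from High: p·3 + (1−p)·1 = 2p + 1
  Firm B's expected payoff from Low: p·6 + (1−p)·0 = 6p
  2p + 1 = 6p  ⇒  -4p = -1  ⇒  p = 1/4.
Set Firm A's expected payoff from High equal to that from Low:
  Firm A's payoff to High: q·5 + (1−q)·2 = 3q + 2
  Firm A's payoff to Low: q·4 + (1−q)·6 = -2q + 6
  3q + 2 = -2q + 6  ⇒  5q = 4  ⇒  q = 4/5.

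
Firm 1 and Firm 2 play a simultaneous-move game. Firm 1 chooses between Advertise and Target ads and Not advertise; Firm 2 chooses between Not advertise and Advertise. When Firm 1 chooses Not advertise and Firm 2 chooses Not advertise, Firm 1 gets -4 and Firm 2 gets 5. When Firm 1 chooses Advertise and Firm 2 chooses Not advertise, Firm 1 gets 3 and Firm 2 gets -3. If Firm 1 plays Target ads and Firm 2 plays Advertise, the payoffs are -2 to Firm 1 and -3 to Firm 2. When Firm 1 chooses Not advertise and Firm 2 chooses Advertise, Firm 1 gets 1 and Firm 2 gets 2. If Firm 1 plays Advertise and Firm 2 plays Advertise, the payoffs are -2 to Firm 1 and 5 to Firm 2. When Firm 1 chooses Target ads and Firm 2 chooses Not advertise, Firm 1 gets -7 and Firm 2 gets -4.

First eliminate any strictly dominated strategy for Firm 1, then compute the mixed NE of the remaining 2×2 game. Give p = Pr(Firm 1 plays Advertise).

Firm 1's strategy Target ads is strictly dominated by Not advertise: -4 > -7 and 1 > -2. Eliminate Target ads.
Firm 2's indifference between Not advertise and Advertise determines Firm 1's mixing probability p:
  Firm 2's payoff to Not advertise: p·(-3) + (1−p)·5 = -8p + 5
  Firm 2's payoff to Advertise: p·5 + (1−p)·2 = 3p + 2
  -8p + 5 = 3p + 2  ⇒  -11p = -3  ⇒  p = 3/11.

p = 3/11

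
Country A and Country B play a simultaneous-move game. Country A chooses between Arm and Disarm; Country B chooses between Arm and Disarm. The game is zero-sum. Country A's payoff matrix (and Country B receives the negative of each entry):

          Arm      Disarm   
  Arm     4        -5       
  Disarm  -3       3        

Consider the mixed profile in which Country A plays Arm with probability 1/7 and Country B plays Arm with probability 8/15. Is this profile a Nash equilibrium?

No

Given Country A's mix p = 1/7, Country B's payoff from Arm is 2 but from Disarm is -13/7. Country B strictly prefers Arm, so Country B would not mix.
So the proposed profile is not a Nash equilibrium.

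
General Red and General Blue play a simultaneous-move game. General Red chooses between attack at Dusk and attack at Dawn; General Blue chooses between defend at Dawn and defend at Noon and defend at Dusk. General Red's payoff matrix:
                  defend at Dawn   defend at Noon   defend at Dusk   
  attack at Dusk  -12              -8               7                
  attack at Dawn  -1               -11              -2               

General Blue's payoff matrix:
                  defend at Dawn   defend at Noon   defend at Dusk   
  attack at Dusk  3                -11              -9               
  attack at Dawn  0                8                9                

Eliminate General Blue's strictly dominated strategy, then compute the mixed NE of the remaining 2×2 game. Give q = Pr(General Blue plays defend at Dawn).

q = 9/20

General Blue's strategy defend at Noon is strictly dominated by defend at Dusk: -9 > -11 and 9 > 8. Eliminate defend at Noon.
For General Red to be willing to mix, General Red must be indifferent between attack at Dusk and attack at Dawn, which pins down General Blue's mix.
  General Red's expected payoff from attack at Dusk: q·(-12) + (1−q)·7 = -19q + 7
  General Red's expected payoff from attack at Dawn: q·(-1) + (1−q)·(-2) = q - 2
  -19q + 7 = q - 2  ⇒  -20q = -9  ⇒  q = 9/20.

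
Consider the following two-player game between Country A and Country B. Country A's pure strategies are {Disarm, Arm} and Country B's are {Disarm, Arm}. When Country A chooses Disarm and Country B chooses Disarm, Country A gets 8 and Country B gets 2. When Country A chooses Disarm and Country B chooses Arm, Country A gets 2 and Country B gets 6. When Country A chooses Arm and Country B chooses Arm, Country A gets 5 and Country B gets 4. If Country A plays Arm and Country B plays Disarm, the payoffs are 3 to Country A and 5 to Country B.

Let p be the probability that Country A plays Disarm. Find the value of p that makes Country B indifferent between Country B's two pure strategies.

In a mixed equilibrium Country B is indifferent between Disarm and Arm; this condition fixes p.
  Country B's payoff from Disarm: p·2 + (1−p)·5 = -3p + 5
  Country B's payoff from Arm: p·6 + (1−p)·4 = 2p + 4
  -3p + 5 = 2p + 4  ⇒  -5p = -1  ⇒  p = 1/5.

p = 1/5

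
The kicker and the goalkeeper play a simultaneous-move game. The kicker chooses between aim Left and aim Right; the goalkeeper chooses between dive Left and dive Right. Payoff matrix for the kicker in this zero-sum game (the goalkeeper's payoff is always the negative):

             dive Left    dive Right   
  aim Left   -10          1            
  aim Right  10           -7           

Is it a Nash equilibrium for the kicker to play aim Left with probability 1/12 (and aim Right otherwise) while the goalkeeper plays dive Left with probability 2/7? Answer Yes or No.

Given the kicker's mix p = 1/12, the goalkeeper's payoff from dive Left is -25/3 but from dive Right is 19/3. The goalkeeper strictly prefers dive Right, so the goalkeeper would not mix.
So the proposed profile is not a Nash equilibrium.

No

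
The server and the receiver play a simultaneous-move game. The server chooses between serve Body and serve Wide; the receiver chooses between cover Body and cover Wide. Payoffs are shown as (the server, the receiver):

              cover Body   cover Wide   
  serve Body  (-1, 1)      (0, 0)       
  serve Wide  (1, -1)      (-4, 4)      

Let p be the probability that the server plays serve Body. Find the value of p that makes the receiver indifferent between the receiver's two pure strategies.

The server's mix must leave the receiver indifferent between cover Body and cover Wide.
  the receiver's payoff from cover Body: p·1 + (1−p)·(-1) = 2p - 1
  the receiver's payoff from cover Wide: p·0 + (1−p)·4 = -4p + 4
  2p - 1 = -4p + 4  ⇒  6p = 5  ⇒  p = 5/6.

p = 5/6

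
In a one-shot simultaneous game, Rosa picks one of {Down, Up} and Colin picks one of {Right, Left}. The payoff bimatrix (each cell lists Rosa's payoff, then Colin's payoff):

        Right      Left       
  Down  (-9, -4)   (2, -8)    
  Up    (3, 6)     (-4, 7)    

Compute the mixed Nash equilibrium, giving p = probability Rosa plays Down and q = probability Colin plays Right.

p = 1/5, q = 1/3

Colin's indifference between Right and Left determines Rosa's mixing probability p:
  Colin's payoff to Right: p·(-4) + (1−p)·6 = -10p + 6
  Colin's payoff to Left: p·(-8) + (1−p)·7 = -15p + 7
  -10p + 6 = -15p + 7  ⇒  5p = 1  ⇒  p = 1/5.
Rosa's indifference between Down and Up determines Colin's mixing probability q:
  Rosa's expected payoff from Down: q·(-9) + (1−q)·2 = -11q + 2
  Rosa's expected payoff from Up: q·3 + (1−q)·(-4) = 7q - 4
  -11q + 2 = 7q - 4  ⇒  -18q = -6  ⇒  q = 1/3.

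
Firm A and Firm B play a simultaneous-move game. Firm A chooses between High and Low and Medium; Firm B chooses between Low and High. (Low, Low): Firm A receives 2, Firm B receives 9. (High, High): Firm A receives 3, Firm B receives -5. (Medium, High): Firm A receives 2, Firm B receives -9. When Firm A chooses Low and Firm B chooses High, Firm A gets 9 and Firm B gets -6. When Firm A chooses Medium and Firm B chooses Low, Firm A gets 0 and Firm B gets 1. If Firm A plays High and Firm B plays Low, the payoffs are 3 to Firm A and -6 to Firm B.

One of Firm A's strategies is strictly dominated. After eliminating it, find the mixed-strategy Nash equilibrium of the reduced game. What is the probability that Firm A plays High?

p = 15/16

Firm A's strategy Medium is strictly dominated by High: 3 > 0 and 3 > 2. Eliminate Medium.
Firm A's mix must leave Firm B indifferent between Low and High.
  Firm B's payoff to Low: p·(-6) + (1−p)·9 = -15p + 9
  Firm B's payoff to High: p·(-5) + (1−p)·(-6) = p - 6
  -15p + 9 = p - 6  ⇒  -16p = -15  ⇒  p = 15/16.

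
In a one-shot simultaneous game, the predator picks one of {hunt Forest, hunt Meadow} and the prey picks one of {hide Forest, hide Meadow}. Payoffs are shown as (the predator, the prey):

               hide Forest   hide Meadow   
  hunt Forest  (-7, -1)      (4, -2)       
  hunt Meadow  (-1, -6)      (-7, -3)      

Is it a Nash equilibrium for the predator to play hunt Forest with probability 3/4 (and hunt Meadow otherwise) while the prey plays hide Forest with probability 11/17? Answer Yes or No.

Check the prey's indifference given the predator's mix p = 3/4:
  payoff from hide Forest = -9/4; payoff from hide Meadow = -9/4 — equal.
Check the predator's indifference given the prey's mix q = 11/17:
  payoff from hunt Forest = -53/17; payoff from hunt Meadow = -53/17 — equal.
Both players are indifferent, so neither can profitably deviate.

Yes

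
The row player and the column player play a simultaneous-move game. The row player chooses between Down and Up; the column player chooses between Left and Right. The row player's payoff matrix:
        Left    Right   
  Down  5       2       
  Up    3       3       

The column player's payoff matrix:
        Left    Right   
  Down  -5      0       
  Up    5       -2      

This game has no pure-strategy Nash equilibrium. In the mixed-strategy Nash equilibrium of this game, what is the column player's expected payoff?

Set the column player's expected payoff from Left equal to that from Right:
  the column player's payoff from Left: p·(-5) + (1−p)·5 = -10p + 5
  the column player's payoff from Right: p·0 + (1−p)·(-2) = 2p - 2
  -10p + 5 = 2p - 2  ⇒  -12p = -7  ⇒  p = 7/12.
At equilibrium the column player is indifferent across columns, so the column player's payoff equals the payoff from Left: (7/12)·(-5) + (5/12)·5 = -5/6.

-5/6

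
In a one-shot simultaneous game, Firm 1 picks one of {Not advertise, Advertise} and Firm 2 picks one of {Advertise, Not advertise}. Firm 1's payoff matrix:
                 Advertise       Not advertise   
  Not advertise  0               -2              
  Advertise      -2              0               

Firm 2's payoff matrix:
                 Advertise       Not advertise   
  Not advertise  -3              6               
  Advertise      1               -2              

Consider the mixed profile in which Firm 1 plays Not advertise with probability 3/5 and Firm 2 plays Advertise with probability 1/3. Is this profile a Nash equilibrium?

No

Given Firm 1's mix p = 3/5, Firm 2's payoff from Advertise is -7/5 but from Not advertise is 14/5. Firm 2 strictly prefers Not advertise, so Firm 2 would not mix.
So the proposed profile is not a Nash equilibrium.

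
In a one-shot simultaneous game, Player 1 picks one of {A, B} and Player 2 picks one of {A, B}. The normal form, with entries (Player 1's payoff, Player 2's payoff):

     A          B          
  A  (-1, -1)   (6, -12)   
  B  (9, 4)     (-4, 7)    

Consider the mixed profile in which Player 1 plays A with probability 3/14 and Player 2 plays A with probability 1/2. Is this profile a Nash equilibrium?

Check Player 2's indifference given Player 1's mix p = 3/14:
  payoff from A = 41/14; payoff from B = 41/14 — equal.
Check Player 1's indifference given Player 2's mix q = 1/2:
  payoff from A = 5/2; payoff from B = 5/2 — equal.
Both players are indifferent, so neither can profitably deviate.

Yes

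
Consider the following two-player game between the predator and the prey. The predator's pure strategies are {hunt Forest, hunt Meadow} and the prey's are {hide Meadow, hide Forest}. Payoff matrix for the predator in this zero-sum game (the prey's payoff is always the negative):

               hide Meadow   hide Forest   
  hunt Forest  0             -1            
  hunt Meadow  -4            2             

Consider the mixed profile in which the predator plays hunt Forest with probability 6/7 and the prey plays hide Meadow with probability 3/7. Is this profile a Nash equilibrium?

Yes

Check the prey's indifference given the predator's mix p = 6/7:
  payoff from hide Meadow = 4/7; payoff from hide Forest = 4/7 — equal.
Check the predator's indifference given the prey's mix q = 3/7:
  payoff from hunt Forest = -4/7; payoff from hunt Meadow = -4/7 — equal.
Both players are indifferent, so neither can profitably deviate.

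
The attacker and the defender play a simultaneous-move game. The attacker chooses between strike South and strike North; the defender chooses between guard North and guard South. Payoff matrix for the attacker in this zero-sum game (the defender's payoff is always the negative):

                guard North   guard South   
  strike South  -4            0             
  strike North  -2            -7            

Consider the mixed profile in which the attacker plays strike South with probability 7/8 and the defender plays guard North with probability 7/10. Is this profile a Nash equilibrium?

No

Given the attacker's mix p = 7/8, the defender's payoff from guard North is 15/4 but from guard South is 7/8. The defender strictly prefers guard North, so the defender would not mix.
So the proposed profile is not a Nash equilibrium.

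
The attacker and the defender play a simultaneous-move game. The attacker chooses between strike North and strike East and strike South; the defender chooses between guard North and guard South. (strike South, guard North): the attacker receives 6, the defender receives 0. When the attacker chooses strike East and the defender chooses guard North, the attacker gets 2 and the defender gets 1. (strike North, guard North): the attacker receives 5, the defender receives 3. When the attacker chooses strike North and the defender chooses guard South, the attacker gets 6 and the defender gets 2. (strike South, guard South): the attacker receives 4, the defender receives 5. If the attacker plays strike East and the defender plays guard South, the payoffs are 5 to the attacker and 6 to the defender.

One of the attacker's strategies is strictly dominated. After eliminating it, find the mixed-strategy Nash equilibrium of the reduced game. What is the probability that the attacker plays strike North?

The attacker's strategy strike East is strictly dominated by strike North: 5 > 2 and 6 > 5. Eliminate strike East.
In a mixed equilibrium the defender is indifferent between guard North and guard South; this condition fixes p.
  the defender's expected payoff from guard North: p·3 + (1−p)·0 = 3p
  the defender's expected payoff from guard South: p·2 + (1−p)·5 = -3p + 5
  3p = -3p + 5  ⇒  6p = 5  ⇒  p = 5/6.

p = 5/6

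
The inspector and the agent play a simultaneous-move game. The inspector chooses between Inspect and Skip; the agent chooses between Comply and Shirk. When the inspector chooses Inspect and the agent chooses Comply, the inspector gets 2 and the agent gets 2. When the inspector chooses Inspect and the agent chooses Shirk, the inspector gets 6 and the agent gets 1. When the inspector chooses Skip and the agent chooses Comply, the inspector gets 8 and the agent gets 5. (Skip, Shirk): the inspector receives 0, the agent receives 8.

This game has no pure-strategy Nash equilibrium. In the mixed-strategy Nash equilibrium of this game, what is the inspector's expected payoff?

The agent's mix must leave the inspector indifferent between Inspect and Skip.
  the inspector's payoff to Inspect: q·2 + (1−q)·6 = -4q + 6
  the inspector's payoff to Skip: q·8 + (1−q)·0 = 8q
  -4q + 6 = 8q  ⇒  -12q = -6  ⇒  q = 1/2.
At equilibrium the inspector is indifferent across rows, so the inspector's payoff equals the payoff from Inspect: (1/2)·2 + (1/2)·6 = 4.

4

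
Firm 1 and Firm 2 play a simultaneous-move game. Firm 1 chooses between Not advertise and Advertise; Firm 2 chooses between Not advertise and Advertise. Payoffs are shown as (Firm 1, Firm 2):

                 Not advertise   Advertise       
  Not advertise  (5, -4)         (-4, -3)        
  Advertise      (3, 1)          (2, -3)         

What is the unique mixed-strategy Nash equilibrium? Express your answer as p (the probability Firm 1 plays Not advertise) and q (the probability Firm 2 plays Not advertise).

In a mixed equilibrium Firm 2 is indifferent between Not advertise and Advertise; this condition fixes p.
  Firm 2's expected payoff from Not advertise: p·(-4) + (1−p)·1 = -5p + 1
  Firm 2's expected payoff from Advertise: p·(-3) + (1−p)·(-3) = -3
  -5p + 1 = -3  ⇒  -5p = -4  ⇒  p = 4/5.
For Firm 1 to be willing to mix, Firm 1 must be indifferent between Not advertise and Advertise, which pins down Firm 2's mix.
  Firm 1's payoff from Not advertise: q·5 + (1−q)·(-4) = 9q - 4
  Firm 1's payoff from Advertise: q·3 + (1−q)·2 = q + 2
  9q - 4 = q + 2  ⇒  8q = 6  ⇒  q = 3/4.

p = 4/5, q = 3/4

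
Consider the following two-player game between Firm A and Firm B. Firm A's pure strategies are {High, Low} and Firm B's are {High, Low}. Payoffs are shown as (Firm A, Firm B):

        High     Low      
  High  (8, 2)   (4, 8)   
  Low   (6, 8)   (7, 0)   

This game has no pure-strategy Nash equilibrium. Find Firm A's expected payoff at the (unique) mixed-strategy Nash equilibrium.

Firm B's mix must leave Firm A indifferent between High and Low.
  Firm A's payoff to High: q·8 + (1−q)·4 = 4q + 4
  Firm A's payoff to Low: q·6 + (1−q)·7 = -q + 7
  4q + 4 = -q + 7  ⇒  5q = 3  ⇒  q = 3/5.
At equilibrium Firm A is indifferent across rows, so Firm A's payoff equals the payoff from High: (3/5)·8 + (2/5)·4 = 32/5.

32/5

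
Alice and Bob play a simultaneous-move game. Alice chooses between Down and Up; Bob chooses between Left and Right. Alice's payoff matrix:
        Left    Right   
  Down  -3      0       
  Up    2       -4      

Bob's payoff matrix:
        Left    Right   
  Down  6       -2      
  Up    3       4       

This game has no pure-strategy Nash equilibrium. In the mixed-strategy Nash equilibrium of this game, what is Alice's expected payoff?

-4/3

For Alice to be willing to mix, Alice must be indifferent between Down and Up, which pins down Bob's mix.
  Alice's payoff from Down: q·(-3) + (1−q)·0 = -3q
  Alice's payoff from Up: q·2 + (1−q)·(-4) = 6q - 4
  -3q = 6q - 4  ⇒  -9q = -4  ⇒  q = 4/9.
At equilibrium Alice is indifferent across rows, so Alice's payoff equals the payoff from Down: (4/9)·(-3) + (5/9)·0 = -4/3.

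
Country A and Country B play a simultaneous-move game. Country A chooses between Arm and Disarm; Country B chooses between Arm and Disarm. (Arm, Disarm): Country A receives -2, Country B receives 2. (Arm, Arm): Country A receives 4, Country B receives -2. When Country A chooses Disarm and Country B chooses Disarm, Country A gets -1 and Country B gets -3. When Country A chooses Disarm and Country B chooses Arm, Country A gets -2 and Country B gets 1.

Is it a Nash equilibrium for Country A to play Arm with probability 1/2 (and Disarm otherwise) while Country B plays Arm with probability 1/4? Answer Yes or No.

No

Given Country B's mix q = 1/4, Country A's payoff from Arm is -1/2 but from Disarm is -5/4. Country A strictly prefers Arm, so Country A would not mix.
So the proposed profile is not a Nash equilibrium.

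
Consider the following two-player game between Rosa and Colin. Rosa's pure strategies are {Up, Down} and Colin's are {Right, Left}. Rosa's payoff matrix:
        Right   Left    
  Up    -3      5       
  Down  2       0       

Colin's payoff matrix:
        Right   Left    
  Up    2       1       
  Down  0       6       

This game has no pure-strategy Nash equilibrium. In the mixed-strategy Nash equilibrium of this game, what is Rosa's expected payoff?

1

Set Rosa's expected payoff from Up equal to that from Down:
  Rosa's payoff to Up: q·(-3) + (1−q)·5 = -8q + 5
  Rosa's payoff to Down: q·2 + (1−q)·0 = 2q
  -8q + 5 = 2q  ⇒  -10q = -5  ⇒  q = 1/2.
At equilibrium Rosa is indifferent across rows, so Rosa's payoff equals the payoff from Up: (1/2)·(-3) + (1/2)·5 = 1.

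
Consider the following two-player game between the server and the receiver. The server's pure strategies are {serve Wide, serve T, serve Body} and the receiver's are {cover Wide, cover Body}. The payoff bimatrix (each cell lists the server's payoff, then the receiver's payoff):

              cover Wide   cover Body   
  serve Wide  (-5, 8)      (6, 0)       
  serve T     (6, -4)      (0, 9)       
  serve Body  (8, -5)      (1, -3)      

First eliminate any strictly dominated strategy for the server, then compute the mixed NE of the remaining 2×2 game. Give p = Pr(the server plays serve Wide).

The server's strategy serve T is strictly dominated by serve Body: 8 > 6 and 1 > 0. Eliminate serve T.
Set the receiver's expected payoff from cover Wide equal to that from cover Body:
  the receiver's payoff to cover Wide: p·8 + (1−p)·(-5) = 13p - 5
  the receiver's payoff to cover Body: p·0 + (1−p)·(-3) = 3p - 3
  13p - 5 = 3p - 3  ⇒  10p = 2  ⇒  p = 1/5.

p = 1/5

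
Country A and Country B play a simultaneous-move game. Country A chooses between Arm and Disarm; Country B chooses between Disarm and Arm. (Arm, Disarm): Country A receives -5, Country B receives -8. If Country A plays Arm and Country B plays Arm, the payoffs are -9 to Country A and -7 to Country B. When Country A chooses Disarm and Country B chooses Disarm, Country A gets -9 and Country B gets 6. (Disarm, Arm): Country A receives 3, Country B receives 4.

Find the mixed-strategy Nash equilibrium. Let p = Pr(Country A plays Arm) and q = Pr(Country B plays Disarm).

p = 2/3, q = 3/4

For Country B to be willing to mix, Country B must be indifferent between Disarm and Arm, which pins down Country A's mix.
  Country B's payoff to Disarm: p·(-8) + (1−p)·6 = -14p + 6
  Country B's payoff to Arm: p·(-7) + (1−p)·4 = -11p + 4
  -14p + 6 = -11p + 4  ⇒  -3p = -2  ⇒  p = 2/3.
Set Country A's expected payoff from Arm equal to that from Disarm:
  Country A's payoff to Arm: q·(-5) + (1−q)·(-9) = 4q - 9
  Country A's payoff to Disarm: q·(-9) + (1−q)·3 = -12q + 3
  4q - 9 = -12q + 3  ⇒  16q = 12  ⇒  q = 3/4.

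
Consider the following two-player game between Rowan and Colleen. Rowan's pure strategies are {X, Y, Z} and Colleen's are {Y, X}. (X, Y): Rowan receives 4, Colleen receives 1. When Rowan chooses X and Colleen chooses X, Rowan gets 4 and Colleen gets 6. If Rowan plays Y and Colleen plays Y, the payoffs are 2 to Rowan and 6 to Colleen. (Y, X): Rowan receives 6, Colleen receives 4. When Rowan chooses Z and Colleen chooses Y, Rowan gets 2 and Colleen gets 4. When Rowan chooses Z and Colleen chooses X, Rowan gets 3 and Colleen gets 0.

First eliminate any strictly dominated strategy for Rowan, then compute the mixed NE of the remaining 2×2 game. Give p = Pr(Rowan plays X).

Rowan's strategy Z is strictly dominated by X: 4 > 2 and 4 > 3. Eliminate Z.
For Colleen to be willing to mix, Colleen must be indifferent between Y and X, which pins down Rowan's mix.
  Colleen's payoff from Y: p·1 + (1−p)·6 = -5p + 6
  Colleen's payoff from X: p·6 + (1−p)·4 = 2p + 4
  -5p + 6 = 2p + 4  ⇒  -7p = -2  ⇒  p = 2/7.

p = 2/7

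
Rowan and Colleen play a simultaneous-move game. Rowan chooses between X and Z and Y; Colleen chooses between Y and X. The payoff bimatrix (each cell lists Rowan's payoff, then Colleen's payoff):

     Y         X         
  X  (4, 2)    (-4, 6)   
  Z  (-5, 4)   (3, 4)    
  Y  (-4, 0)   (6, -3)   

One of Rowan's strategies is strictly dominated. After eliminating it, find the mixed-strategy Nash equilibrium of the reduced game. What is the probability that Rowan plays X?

p = 3/7

Rowan's strategy Z is strictly dominated by Y: -4 > -5 and 6 > 3. Eliminate Z.
Set Colleen's expected payoff from Y equal to that from X:
  Colleen's payoff to Y: p·2 + (1−p)·0 = 2p
  Colleen's payoff to X: p·6 + (1−p)·(-3) = 9p - 3
  2p = 9p - 3  ⇒  -7p = -3  ⇒  p = 3/7.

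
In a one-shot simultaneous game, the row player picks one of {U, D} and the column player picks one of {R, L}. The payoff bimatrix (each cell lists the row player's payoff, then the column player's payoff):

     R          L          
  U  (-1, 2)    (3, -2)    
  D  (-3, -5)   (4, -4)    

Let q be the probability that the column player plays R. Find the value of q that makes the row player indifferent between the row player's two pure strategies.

q = 1/3

The row player's indifference between U and D determines the column player's mixing probability q:
  the row player's expected payoff from U: q·(-1) + (1−q)·3 = -4q + 3
  the row player's expected payoff from D: q·(-3) + (1−q)·4 = -7q + 4
  -4q + 3 = -7q + 4  ⇒  3q = 1  ⇒  q = 1/3.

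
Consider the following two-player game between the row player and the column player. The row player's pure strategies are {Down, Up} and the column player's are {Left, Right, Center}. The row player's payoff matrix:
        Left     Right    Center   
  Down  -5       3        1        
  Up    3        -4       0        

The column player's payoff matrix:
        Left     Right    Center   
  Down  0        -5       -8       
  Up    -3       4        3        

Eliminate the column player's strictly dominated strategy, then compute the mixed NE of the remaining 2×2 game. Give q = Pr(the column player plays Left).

The column player's strategy Center is strictly dominated by Right: -5 > -8 and 4 > 3. Eliminate Center.
The column player's mix must leave the row player indifferent between Down and Up.
  the row player's expected payoff from Down: q·(-5) + (1−q)·3 = -8q + 3
  the row player's expected payoff from Up: q·3 + (1−q)·(-4) = 7q - 4
  -8q + 3 = 7q - 4  ⇒  -15q = -7  ⇒  q = 7/15.

q = 7/15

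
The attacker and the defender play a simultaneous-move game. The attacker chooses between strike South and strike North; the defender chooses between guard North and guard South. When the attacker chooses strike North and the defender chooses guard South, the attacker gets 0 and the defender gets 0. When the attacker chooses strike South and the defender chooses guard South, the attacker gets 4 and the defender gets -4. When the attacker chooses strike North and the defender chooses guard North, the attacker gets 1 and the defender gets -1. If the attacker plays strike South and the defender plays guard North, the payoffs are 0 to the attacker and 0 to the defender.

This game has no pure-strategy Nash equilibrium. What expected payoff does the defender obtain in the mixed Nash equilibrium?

-4/5

Set the defender's expected payoff from guard North equal to that from guard South:
  the defender's expected payoff from guard North: p·0 + (1−p)·(-1) = p - 1
  the defender's expected payoff from guard South: p·(-4) + (1−p)·0 = -4p
  p - 1 = -4p  ⇒  5p = 1  ⇒  p = 1/5.
At equilibrium the defender is indifferent across columns, so the defender's payoff equals the payoff from guard North: (1/5)·0 + (4/5)·(-1) = -4/5.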